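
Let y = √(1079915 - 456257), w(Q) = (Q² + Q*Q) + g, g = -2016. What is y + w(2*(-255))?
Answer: 518184 + √623658 ≈ 5.1897e+5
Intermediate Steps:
w(Q) = -2016 + 2*Q² (w(Q) = (Q² + Q*Q) - 2016 = (Q² + Q²) - 2016 = 2*Q² - 2016 = -2016 + 2*Q²)
y = √623658 ≈ 789.72
y + w(2*(-255)) = √623658 + (-2016 + 2*(2*(-255))²) = √623658 + (-2016 + 2*(-510)²) = √623658 + (-2016 + 2*260100) = √623658 + (-2016 + 520200) = √623658 + 518184 = 518184 + √623658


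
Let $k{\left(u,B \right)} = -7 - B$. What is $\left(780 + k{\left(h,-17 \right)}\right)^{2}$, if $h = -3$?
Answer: $624100$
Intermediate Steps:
$\left(780 + k{\left(h,-17 \right)}\right)^{2} = \left(780 - -10\right)^{2} = \left(780 + \left(-7 + 17\right)\right)^{2} = \left(780 + 10\right)^{2} = 790^{2} = 624100$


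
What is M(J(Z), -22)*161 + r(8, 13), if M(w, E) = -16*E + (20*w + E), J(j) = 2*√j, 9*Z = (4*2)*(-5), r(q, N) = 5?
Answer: 53135 + 12880*I*√10/3 ≈ 53135.0 + 13577.0*I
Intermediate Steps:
Z = -40/9 (Z = ((4*2)*(-5))/9 = (8*(-5))/9 = (⅑)*(-40) = -40/9 ≈ -4.4444)
M(w, E) = -15*E + 20*w (M(w, E) = -16*E + (E + 20*w) = -15*E + 20*w)
M(J(Z), -22)*161 + r(8, 13) = (-15*(-22) + 20*(2*√(-40/9)))*161 + 5 = (330 + 20*(2*(2*I*√10/3)))*161 + 5 = (330 + 20*(4*I*√10/3))*161 + 5 = (330 + 80*I*√10/3)*161 + 5 = (53130 + 12880*I*√10/3) + 5 = 53135 + 12880*I*√10/3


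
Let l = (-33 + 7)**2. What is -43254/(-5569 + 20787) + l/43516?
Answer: -233994212/82778311 ≈ -2.8268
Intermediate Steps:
l = 676 (l = (-26)**2 = 676)
-43254/(-5569 + 20787) + l/43516 = -43254/(-5569 + 20787) + 676/43516 = -43254/15218 + 676*(1/43516) = -43254*1/15218 + 169/10879 = -21627/7609 + 169/10879 = -233994212/82778311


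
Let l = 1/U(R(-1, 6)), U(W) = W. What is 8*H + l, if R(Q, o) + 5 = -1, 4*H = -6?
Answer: -73/6 ≈ -12.167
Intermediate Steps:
H = -3/2 (H = (1/4)*(-6) = -3/2 ≈ -1.5000)
R(Q, o) = -6 (R(Q, o) = -5 - 1 = -6)
l = -1/6 (l = 1/(-6) = -1/6 ≈ -0.16667)
8*H + l = 8*(-3/2) - 1/6 = -12 - 1/6 = -73/6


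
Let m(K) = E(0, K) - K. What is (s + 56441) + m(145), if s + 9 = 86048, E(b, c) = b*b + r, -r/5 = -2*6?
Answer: 142395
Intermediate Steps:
r = 60 (r = -(-10)*6 = -5*(-12) = 60)
E(b, c) = 60 + b² (E(b, c) = b*b + 60 = b² + 60 = 60 + b²)
m(K) = 60 - K (m(K) = (60 + 0²) - K = (60 + 0) - K = 60 - K)
s = 86039 (s = -9 + 86048 = 86039)
(s + 56441) + m(145) = (86039 + 56441) + (60 - 1*145) = 142480 + (60 - 145) = 142480 - 85 = 142395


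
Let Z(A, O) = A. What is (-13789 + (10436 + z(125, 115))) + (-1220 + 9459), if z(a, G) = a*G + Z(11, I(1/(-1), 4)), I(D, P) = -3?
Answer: 19272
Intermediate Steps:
z(a, G) = 11 + G*a (z(a, G) = a*G + 11 = G*a + 11 = 11 + G*a)
(-13789 + (10436 + z(125, 115))) + (-1220 + 9459) = (-13789 + (10436 + (11 + 115*125))) + (-1220 + 9459) = (-13789 + (10436 + (11 + 14375))) + 8239 = (-13789 + (10436 + 14386)) + 8239 = (-13789 + 24822) + 8239 = 11033 + 8239 = 19272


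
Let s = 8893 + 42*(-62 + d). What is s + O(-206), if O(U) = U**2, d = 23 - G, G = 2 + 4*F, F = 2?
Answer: 49271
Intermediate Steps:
G = 10 (G = 2 + 4*2 = 2 + 8 = 10)
d = 13 (d = 23 - 1*10 = 23 - 10 = 13)
s = 6835 (s = 8893 + 42*(-62 + 13) = 8893 + 42*(-49) = 8893 - 2058 = 6835)
s + O(-206) = 6835 + (-206)**2 = 6835 + 42436 = 49271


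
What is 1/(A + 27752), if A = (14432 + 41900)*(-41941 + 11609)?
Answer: -1/1708634472 ≈ -5.8526e-10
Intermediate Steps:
A = -1708662224 (A = 56332*(-30332) = -1708662224)
1/(A + 27752) = 1/(-1708662224 + 27752) = 1/(-1708634472) = -1/1708634472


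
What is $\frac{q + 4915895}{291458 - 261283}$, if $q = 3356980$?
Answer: $\frac{330915}{1207} \approx 274.16$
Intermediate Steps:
$\frac{q + 4915895}{291458 - 261283} = \frac{3356980 + 4915895}{291458 - 261283} = \frac{8272875}{30175} = 8272875 \cdot \frac{1}{30175} = \frac{330915}{1207}$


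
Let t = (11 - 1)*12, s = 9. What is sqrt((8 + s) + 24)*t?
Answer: 120*sqrt(41) ≈ 768.38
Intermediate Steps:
t = 120 (t = 10*12 = 120)
sqrt((8 + s) + 24)*t = sqrt((8 + 9) + 24)*120 = sqrt(17 + 24)*120 = sqrt(41)*120 = 120*sqrt(41)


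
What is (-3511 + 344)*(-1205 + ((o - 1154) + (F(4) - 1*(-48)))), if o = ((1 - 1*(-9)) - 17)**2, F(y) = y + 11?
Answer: 7116249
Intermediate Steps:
F(y) = 11 + y
o = 49 (o = ((1 + 9) - 17)**2 = (10 - 17)**2 = (-7)**2 = 49)
(-3511 + 344)*(-1205 + ((o - 1154) + (F(4) - 1*(-48)))) = (-3511 + 344)*(-1205 + ((49 - 1154) + ((11 + 4) - 1*(-48)))) = -3167*(-1205 + (-1105 + (15 + 48))) = -3167*(-1205 + (-1105 + 63)) = -3167*(-1205 - 1042) = -3167*(-2247) = 7116249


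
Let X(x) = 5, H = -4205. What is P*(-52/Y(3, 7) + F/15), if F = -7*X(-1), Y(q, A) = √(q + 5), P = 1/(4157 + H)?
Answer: 7/144 + 13*√2/48 ≈ 0.43163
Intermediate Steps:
P = -1/48 (P = 1/(4157 - 4205) = 1/(-48) = -1/48 ≈ -0.020833)
Y(q, A) = √(5 + q)
F = -35 (F = -7*5 = -35)
P*(-52/Y(3, 7) + F/15) = -(-52/√(5 + 3) - 35/15)/48 = -(-52*√2/4 - 35*1/15)/48 = -(-52*√2/4 - 7/3)/48 = -(-13*√2 - 7/3)/48 = -(-7/3 - 13*√2)/48 = 7/144 + 13*√2/48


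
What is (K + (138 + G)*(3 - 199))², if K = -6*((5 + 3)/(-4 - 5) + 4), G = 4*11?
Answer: 11464413184/9 ≈ 1.2738e+9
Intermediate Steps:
G = 44
K = -56/3 (K = -6*(8/(-9) + 4) = -6*(8*(-⅑) + 4) = -6*(-8/9 + 4) = -6*28/9 = -56/3 ≈ -18.667)
(K + (138 + G)*(3 - 199))² = (-56/3 + (138 + 44)*(3 - 199))² = (-56/3 + 182*(-196))² = (-56/3 - 35672)² = (-107072/3)² = 11464413184/9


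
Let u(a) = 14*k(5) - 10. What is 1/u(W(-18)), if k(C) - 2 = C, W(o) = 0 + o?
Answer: 1/88 ≈ 0.011364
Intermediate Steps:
W(o) = o
k(C) = 2 + C
u(a) = 88 (u(a) = 14*(2 + 5) - 10 = 14*7 - 10 = 98 - 10 = 88)
1/u(W(-18)) = 1/88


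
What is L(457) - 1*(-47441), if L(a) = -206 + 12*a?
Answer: 52719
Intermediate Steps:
L(457) - 1*(-47441) = (-206 + 12*457) - 1*(-47441) = (-206 + 5484) + 47441 = 5278 + 47441 = 52719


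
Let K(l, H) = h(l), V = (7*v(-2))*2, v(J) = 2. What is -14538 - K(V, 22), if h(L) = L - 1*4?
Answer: -14562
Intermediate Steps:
V = 28 (V = (7*2)*2 = 14*2 = 28)
h(L) = -4 + L (h(L) = L - 4 = -4 + L)
K(l, H) = -4 + l
-14538 - K(V, 22) = -14538 - (-4 + 28) = -14538 - 1*24 = -14538 - 24 = -14562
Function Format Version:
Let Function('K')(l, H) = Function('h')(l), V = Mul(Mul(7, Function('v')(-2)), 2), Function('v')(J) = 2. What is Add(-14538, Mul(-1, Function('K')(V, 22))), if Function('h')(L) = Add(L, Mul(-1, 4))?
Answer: -14562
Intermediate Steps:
V = 28 (V = Mul(Mul(7, 2), 2) = Mul(14, 2) = 28)
Function('h')(L) = Add(-4, L) (Function('h')(L) = Add(L, -4) = Add(-4, L))
Function('K')(l, H) = Add(-4, l)
Add(-14538, Mul(-1, Function('K')(V, 22))) = Add(-14538, Mul(-1, Add(-4, 28))) = Add(-14538, Mul(-1, 24)) = Add(-14538, -24) = -14562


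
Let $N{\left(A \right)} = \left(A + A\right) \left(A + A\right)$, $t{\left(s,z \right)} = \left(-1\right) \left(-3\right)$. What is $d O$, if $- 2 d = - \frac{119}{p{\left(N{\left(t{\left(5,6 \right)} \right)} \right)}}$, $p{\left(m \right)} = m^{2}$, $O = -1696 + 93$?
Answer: $- \frac{190757}{2592} \approx -73.594$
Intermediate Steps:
$t{\left(s,z \right)} = 3$
$N{\left(A \right)} = 4 A^{2}$ ($N{\left(A \right)} = 2 A 2 A = 4 A^{2}$)
$O = -1603$
$d = \frac{119}{2592}$ ($d = - \frac{\left(-119\right) \frac{1}{\left(4 \cdot 3^{2}\right)^{2}}}{2} = - \frac{\left(-119\right) \frac{1}{\left(4 \cdot 9\right)^{2}}}{2} = - \frac{\left(-119\right) \frac{1}{36^{2}}}{2} = - \frac{\left(-119\right) \frac{1}{1296}}{2} = \left(- \frac{1}{2}\right) \left(- \frac{119}{1296}\right) = \frac{119}{2592} \approx 0.04591$)
$d O = \frac{119}{2592} \left(-1603\right) = - \frac{190757}{2592}$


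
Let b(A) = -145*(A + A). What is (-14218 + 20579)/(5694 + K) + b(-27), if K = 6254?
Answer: 93559201/11948 ≈ 7830.5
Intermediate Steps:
b(A) = -290*A
(-14218 + 20579)/(5694 + K) + b(-27) = (-14218 + 20579)/(5694 + 6254) - 290*(-27) = 6361/11948 + 7830 = 93559201/11948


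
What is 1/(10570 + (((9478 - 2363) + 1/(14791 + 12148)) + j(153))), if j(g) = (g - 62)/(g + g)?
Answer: 8243334/145785813545 ≈ 5.6544e-5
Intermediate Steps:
j(g) = (-62 + g)/(2*g) (j(g) = (-62 + g)/((2*g)) = (-62 + g)*(1/(2*g)) = (-62 + g)/(2*g))
1/(10570 + (((9478 - 2363) + 1/(14791 + 12148)) + j(153))) = 1/(10570 + (((9478 - 2363) + 1/(14791 + 12148)) + (1/2)*(-62 + 153)/153)) = 1/(10570 + ((7115 + 1/26939) + (1/2)*(1/153)*91)) = 1/(10570 + ((7115 + 1/26939) + 91/306)) = 1/(10570 + (191670986/26939 + 91/306)) = 1/(10570 + 58653773165/8243334) = 1/(145785813545/8243334) = 8243334/145785813545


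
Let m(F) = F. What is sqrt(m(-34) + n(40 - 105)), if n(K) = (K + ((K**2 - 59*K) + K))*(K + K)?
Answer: I*sqrt(1030934) ≈ 1015.3*I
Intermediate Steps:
n(K) = 2*K*(K**2 - 57*K) (n(K) = (K + (K**2 - 58*K))*(2*K) = (K**2 - 57*K)*(2*K) = 2*K*(K**2 - 57*K))
sqrt(m(-34) + n(40 - 105)) = sqrt(-34 + 2*(40 - 105)**2*(-57 + (40 - 105))) = sqrt(-34 + 2*(-65)**2*(-57 - 65)) = sqrt(-34 + 2*4225*(-122)) = sqrt(-34 - 1030900) = sqrt(-1030934) = I*sqrt(1030934)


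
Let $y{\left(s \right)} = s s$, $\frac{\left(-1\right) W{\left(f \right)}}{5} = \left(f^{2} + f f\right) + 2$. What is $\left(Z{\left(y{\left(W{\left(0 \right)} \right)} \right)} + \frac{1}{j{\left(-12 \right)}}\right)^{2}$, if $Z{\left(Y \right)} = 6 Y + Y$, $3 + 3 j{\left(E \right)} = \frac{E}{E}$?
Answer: $\frac{1951609}{4} \approx 4.879 \cdot 10^{5}$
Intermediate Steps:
$j{\left(E \right)} = - \frac{2}{3}$ ($j{\left(E \right)} = -1 + \frac{E \frac{1}{E}}{3} = -1 + \frac{1}{3} \cdot 1 = -1 + \frac{1}{3} = - \frac{2}{3}$)
$W{\left(f \right)} = -10 - 10 f^{2}$ ($W{\left(f \right)} = - 5 \left(\left(f^{2} + f f\right) + 2\right) = - 5 \left(\left(f^{2} + f^{2}\right) + 2\right) = - 5 \left(2 f^{2} + 2\right) = - 5 \left(2 + 2 f^{2}\right) = -10 - 10 f^{2}$)
$y{\left(s \right)} = s^{2}$
$Z{\left(Y \right)} = 7 Y$
$\left(Z{\left(y{\left(W{\left(0 \right)} \right)} \right)} + \frac{1}{j{\left(-12 \right)}}\right)^{2} = \left(7 \left(-10 - 10 \cdot 0^{2}\right)^{2} + \frac{1}{- \frac{2}{3}}\right)^{2} = \left(7 \left(-10 - 0\right)^{2} - \frac{3}{2}\right)^{2} = \left(7 \left(-10 + 0\right)^{2} - \frac{3}{2}\right)^{2} = \left(7 \left(-10\right)^{2} - \frac{3}{2}\right)^{2} = \left(7 \cdot 100 - \frac{3}{2}\right)^{2} = \left(700 - \frac{3}{2}\right)^{2} = \left(\frac{1397}{2}\right)^{2} = \frac{1951609}{4}$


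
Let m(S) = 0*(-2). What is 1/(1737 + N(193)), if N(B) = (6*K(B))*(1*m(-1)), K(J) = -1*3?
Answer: 1/1737 ≈ 0.00057571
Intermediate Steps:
m(S) = 0
K(J) = -3
N(B) = 0 (N(B) = (6*(-3))*(1*0) = -18*0 = 0)
1/(1737 + N(193)) = 1/(1737 + 0) = 1/1737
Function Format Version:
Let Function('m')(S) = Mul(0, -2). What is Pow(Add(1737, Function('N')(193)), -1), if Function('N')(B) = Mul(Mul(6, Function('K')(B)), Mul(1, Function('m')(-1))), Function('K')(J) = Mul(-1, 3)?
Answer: Rational(1, 1737) ≈ 0.00057571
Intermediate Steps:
Function('m')(S) = 0
Function('K')(J) = -3
Function('N')(B) = 0 (Function('N')(B) = Mul(Mul(6, -3), Mul(1, 0)) = Mul(-18, 0) = 0)
Pow(Add(1737, Function('N')(193)), -1) = Pow(Add(1737, 0), -1) = Pow(1737, -1) = Rational(1, 1737)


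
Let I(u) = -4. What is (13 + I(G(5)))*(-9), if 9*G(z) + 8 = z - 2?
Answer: -81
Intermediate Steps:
G(z) = -10/9 + z/9 (G(z) = -8/9 + (z - 2)/9 = -8/9 + (-2 + z)/9 = -8/9 + (-2/9 + z/9) = -10/9 + z/9)
(13 + I(G(5)))*(-9) = (13 - 4)*(-9) = 9*(-9) = -81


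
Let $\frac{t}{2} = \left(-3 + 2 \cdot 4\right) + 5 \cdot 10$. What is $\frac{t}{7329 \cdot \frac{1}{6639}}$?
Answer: $\frac{243430}{2443} \approx 99.644$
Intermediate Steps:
$t = 110$ ($t = 2 \left(\left(-3 + 2 \cdot 4\right) + 5 \cdot 10\right) = 2 \left(\left(-3 + 8\right) + 50\right) = 2 \left(5 + 50\right) = 2 \cdot 55 = 110$)
$\frac{t}{7329 \cdot \frac{1}{6639}} = \frac{110}{7329 \cdot \frac{1}{6639}} = \frac{110}{\frac{2443}{2213}} = 110 \cdot \frac{2213}{2443} = \frac{243430}{2443}$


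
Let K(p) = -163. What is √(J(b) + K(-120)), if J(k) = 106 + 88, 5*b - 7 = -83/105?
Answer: √31 ≈ 5.5678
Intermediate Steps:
b = 652/525 (b = 7/5 + (-83/105)/5 = 7/5 + (-83*1/105)/5 = 7/5 + (⅕)*(-83/105) = 7/5 - 83/525 = 652/525 ≈ 1.2419)
J(k) = 194
√(J(b) + K(-120)) = √(194 - 163) = √31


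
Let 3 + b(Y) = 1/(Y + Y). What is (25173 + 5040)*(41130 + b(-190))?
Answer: 472176589167/380 ≈ 1.2426e+9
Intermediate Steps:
b(Y) = -3 + 1/(2*Y) (b(Y) = -3 + 1/(Y + Y) = -3 + 1/(2*Y))
(25173 + 5040)*(41130 + b(-190)) = (25173 + 5040)*(41130 + (-3 + (½)/(-190))) = 30213*(41130 + (-3 + (½)*(-1/190))) = 30213*(41130 + (-3 - 1/380)) = 30213*(41130 - 1141/380) = 30213*(15628259/380) = 472176589167/380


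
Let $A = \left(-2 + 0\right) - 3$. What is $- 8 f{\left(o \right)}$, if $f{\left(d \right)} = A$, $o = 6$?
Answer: $40$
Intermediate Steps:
$A = -5$ ($A = -2 - 3 = -5$)
$f{\left(d \right)} = -5$
$- 8 f{\left(o \right)} = \left(-8\right) \left(-5\right) = 40$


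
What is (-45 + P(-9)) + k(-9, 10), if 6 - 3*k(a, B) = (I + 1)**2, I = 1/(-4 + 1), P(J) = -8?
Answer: -1381/27 ≈ -51.148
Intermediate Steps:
I = -1/3 (I = 1/(-3) = -1/3 ≈ -0.33333)
k(a, B) = 50/27 (k(a, B) = 2 - (-1/3 + 1)**2/3 = 2 - (2/3)**2/3 = 2 - 1/3*4/9 = 2 - 4/27 = 50/27)
(-45 + P(-9)) + k(-9, 10) = (-45 - 8) + 50/27 = -53 + 50/27 = -1381/27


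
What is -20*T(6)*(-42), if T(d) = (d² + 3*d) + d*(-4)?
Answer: 25200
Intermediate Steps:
T(d) = d² - d (T(d) = (d² + 3*d) - 4*d = d² - d)
-20*T(6)*(-42) = -120*(-1 + 6)*(-42) = -120*5*(-42) = -20*30*(-42) = -600*(-42) = 25200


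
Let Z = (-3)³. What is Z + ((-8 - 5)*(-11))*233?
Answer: 33292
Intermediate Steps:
Z = -27
Z + ((-8 - 5)*(-11))*233 = -27 + ((-8 - 5)*(-11))*233 = -27 - 13*(-11)*233 = -27 + 143*233 = -27 + 33319 = 33292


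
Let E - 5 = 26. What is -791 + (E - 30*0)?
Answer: -760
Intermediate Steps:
E = 31 (E = 5 + 26 = 31)
-791 + (E - 30*0) = -791 + (31 - 30*0) = -791 + (31 + 0) = -791 + 31 = -760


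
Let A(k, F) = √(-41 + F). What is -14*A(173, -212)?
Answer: -14*I*√253 ≈ -222.68*I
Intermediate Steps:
-14*A(173, -212) = -14*√(-41 - 212) = -14*I*√253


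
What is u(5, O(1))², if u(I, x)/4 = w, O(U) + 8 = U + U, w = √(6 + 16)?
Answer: 352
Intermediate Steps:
w = √22 ≈ 4.6904
O(U) = -8 + 2*U (O(U) = -8 + (U + U) = -8 + 2*U)
u(I, x) = 4*√22
u(5, O(1))² = (4*√22)² = 352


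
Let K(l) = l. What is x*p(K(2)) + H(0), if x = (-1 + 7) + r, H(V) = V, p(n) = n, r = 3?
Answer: 18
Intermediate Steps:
x = 9 (x = (-1 + 7) + 3 = 6 + 3 = 9)
x*p(K(2)) + H(0) = 9*2 + 0 = 18 + 0 = 18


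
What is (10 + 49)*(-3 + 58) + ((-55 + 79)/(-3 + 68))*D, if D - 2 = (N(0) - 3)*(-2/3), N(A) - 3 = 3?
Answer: 3245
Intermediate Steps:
N(A) = 6 (N(A) = 3 + 3 = 6)
D = 0 (D = 2 + (6 - 3)*(-2/3) = 2 + 3*(-2*1/3) = 2 + 3*(-2/3) = 2 - 2 = 0)
(10 + 49)*(-3 + 58) + ((-55 + 79)/(-3 + 68))*D = (10 + 49)*(-3 + 58) + ((-55 + 79)/(-3 + 68))*0 = 59*55 + (24/65)*0 = 3245 + (24*(1/65))*0 = 3245 + (24/65)*0 = 3245 + 0 = 3245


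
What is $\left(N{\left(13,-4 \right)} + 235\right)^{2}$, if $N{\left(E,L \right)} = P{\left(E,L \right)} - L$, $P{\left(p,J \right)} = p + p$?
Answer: $70225$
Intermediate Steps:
$P{\left(p,J \right)} = 2 p$
$N{\left(E,L \right)} = - L + 2 E$ ($N{\left(E,L \right)} = 2 E - L = - L + 2 E$)
$\left(N{\left(13,-4 \right)} + 235\right)^{2} = \left(\left(\left(-1\right) \left(-4\right) + 2 \cdot 13\right) + 235\right)^{2} = \left(\left(4 + 26\right) + 235\right)^{2} = \left(30 + 235\right)^{2} = 265^{2} = 70225$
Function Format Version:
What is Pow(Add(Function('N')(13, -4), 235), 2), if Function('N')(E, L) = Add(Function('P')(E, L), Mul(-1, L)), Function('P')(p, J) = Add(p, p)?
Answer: 70225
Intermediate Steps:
Function('P')(p, J) = Mul(2, p)
Function('N')(E, L) = Add(Mul(-1, L), Mul(2, E)) (Function('N')(E, L) = Add(Mul(2, E), Mul(-1, L)) = Add(Mul(-1, L), Mul(2, E)))
Pow(Add(Function('N')(13, -4), 235), 2) = Pow(Add(Add(Mul(-1, -4), Mul(2, 13)), 235), 2) = Pow(Add(Add(4, 26), 235), 2) = Pow(Add(30, 235), 2) = Pow(265, 2) = 70225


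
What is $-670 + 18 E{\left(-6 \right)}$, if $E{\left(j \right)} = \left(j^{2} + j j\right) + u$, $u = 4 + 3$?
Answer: $752$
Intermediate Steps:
$u = 7$
$E{\left(j \right)} = 7 + 2 j^{2}$ ($E{\left(j \right)} = \left(j^{2} + j j\right) + 7 = \left(j^{2} + j^{2}\right) + 7 = 2 j^{2} + 7 = 7 + 2 j^{2}$)
$-670 + 18 E{\left(-6 \right)} = -670 + 18 \left(7 + 2 \left(-6\right)^{2}\right) = -670 + 18 \left(7 + 2 \cdot 36\right) = -670 + 18 \left(7 + 72\right) = -670 + 18 \cdot 79 = -670 + 1422 = 752$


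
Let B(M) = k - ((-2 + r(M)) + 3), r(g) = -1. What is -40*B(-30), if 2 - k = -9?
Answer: -440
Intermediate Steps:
k = 11 (k = 2 - 1*(-9) = 2 + 9 = 11)
B(M) = 11 (B(M) = 11 - ((-2 - 1) + 3) = 11 - (-3 + 3) = 11 - 1*0 = 11 + 0 = 11)
-40*B(-30) = -40*11 = -440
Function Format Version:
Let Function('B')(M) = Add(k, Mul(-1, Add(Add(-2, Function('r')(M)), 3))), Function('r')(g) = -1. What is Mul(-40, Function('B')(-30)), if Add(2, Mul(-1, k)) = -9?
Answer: -440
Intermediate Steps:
k = 11 (k = Add(2, Mul(-1, -9)) = Add(2, 9) = 11)
Function('B')(M) = 11 (Function('B')(M) = Add(11, Mul(-1, Add(Add(-2, -1), 3))) = Add(11, Mul(-1, Add(-3, 3))) = Add(11, Mul(-1, 0)) = Add(11, 0) = 11)
Mul(-40, Function('B')(-30)) = Mul(-40, 11) = -440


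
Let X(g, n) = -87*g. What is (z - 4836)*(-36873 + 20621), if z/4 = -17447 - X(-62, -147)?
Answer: 1563442400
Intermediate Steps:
z = -91364 (z = 4*(-17447 - (-87)*(-62)) = 4*(-17447 - 1*5394) = 4*(-17447 - 5394) = 4*(-22841) = -91364)
(z - 4836)*(-36873 + 20621) = (-91364 - 4836)*(-36873 + 20621) = -96200*(-16252) = 1563442400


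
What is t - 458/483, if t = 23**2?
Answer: 255049/483 ≈ 528.05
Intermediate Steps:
t = 529
t - 458/483 = 529 - 458/483 = 255049/483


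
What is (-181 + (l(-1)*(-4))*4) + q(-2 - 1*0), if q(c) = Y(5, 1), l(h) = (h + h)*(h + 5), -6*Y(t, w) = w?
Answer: -319/6 ≈ -53.167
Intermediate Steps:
Y(t, w) = -w/6
l(h) = 2*h*(5 + h) (l(h) = (2*h)*(5 + h) = 2*h*(5 + h))
q(c) = -1/6 (q(c) = -1/6*1 = -1/6)
(-181 + (l(-1)*(-4))*4) + q(-2 - 1*0) = (-181 + ((2*(-1)*(5 - 1))*(-4))*4) - 1/6 = (-181 + ((2*(-1)*4)*(-4))*4) - 1/6 = (-181 - 8*(-4)*4) - 1/6 = (-181 + 32*4) - 1/6 = (-181 + 128) - 1/6 = -53 - 1/6 = -319/6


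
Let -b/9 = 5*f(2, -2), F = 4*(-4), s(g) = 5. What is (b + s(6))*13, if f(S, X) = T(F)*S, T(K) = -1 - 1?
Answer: 2405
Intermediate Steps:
F = -16
T(K) = -2
f(S, X) = -2*S
b = 180 (b = -45*(-2*2) = -45*(-4) = -9*(-20) = 180)
(b + s(6))*13 = (180 + 5)*13 = 185*13 = 2405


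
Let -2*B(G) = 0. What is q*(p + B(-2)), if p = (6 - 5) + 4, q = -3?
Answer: -15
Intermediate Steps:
B(G) = 0 (B(G) = -½*0 = 0)
p = 5 (p = 1 + 4 = 5)
q*(p + B(-2)) = -3*(5 + 0) = -3*5 = -15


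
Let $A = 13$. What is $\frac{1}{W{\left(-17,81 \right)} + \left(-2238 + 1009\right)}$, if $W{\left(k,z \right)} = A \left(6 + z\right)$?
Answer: $- \frac{1}{98} \approx -0.010204$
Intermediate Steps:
$W{\left(k,z \right)} = 78 + 13 z$ ($W{\left(k,z \right)} = 13 \left(6 + z\right) = 78 + 13 z$)
$\frac{1}{W{\left(-17,81 \right)} + \left(-2238 + 1009\right)} = \frac{1}{\left(78 + 13 \cdot 81\right) + \left(-2238 + 1009\right)} = \frac{1}{\left(78 + 1053\right) - 1229} = \frac{1}{1131 - 1229} = \frac{1}{-98} = - \frac{1}{98}$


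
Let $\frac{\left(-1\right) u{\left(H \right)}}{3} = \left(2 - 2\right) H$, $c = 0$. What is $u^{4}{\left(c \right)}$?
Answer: $0$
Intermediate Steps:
$u{\left(H \right)} = 0$ ($u{\left(H \right)} = - 3 \left(2 - 2\right) H = - 3 \cdot 0 H = \left(-3\right) 0 = 0$)
$u^{4}{\left(c \right)} = 0^{4} = 0$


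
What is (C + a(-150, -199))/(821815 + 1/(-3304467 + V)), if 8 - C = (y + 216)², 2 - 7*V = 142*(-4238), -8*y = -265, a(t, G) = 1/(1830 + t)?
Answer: -9395045814909451/124421184450245760 ≈ -0.075510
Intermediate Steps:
y = 265/8 (y = -⅛*(-265) = 265/8 ≈ 33.125)
V = 601798/7 (V = 2/7 - 142*(-4238)/7 = 2/7 - ⅐*(-601796) = 2/7 + 601796/7 = 601798/7 ≈ 85971.)
C = -3971537/64 (C = 8 - (265/8 + 216)² = 8 - (1993/8)² = 8 - 1*3972049/64 = 8 - 3972049/64 = -3971537/64 ≈ -62055.)
(C + a(-150, -199))/(821815 + 1/(-3304467 + V)) = (-3971537/64 + 1/(1830 - 150))/(821815 + 1/(-3304467 + 601798/7)) = (-3971537/64 + 1/1680)/(821815 + 1/(-22529471/7)) = (-3971537/64 + 1/1680)/(821815 - 7/22529471) = -417011381/(6720*18515057209858/22529471) = -417011381/6720*22529471/18515057209858 = -9395045814909451/124421184450245760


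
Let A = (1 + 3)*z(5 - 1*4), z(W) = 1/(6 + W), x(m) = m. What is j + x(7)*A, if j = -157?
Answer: -153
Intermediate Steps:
A = 4/7 (A = (1 + 3)/(6 + (5 - 1*4)) = 4/(6 + (5 - 4)) = 4/(6 + 1) = 4/7 ≈ 0.57143)
j + x(7)*A = -157 + 7*(4/7) = -157 + 4 = -153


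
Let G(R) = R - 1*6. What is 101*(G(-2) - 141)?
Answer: -15049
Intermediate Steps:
G(R) = -6 + R (G(R) = R - 6 = -6 + R)
101*(G(-2) - 141) = 101*((-6 - 2) - 141) = 101*(-8 - 141) = 101*(-149) = -15049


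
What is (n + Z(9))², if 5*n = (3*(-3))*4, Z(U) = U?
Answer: 81/25 ≈ 3.2400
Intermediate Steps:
n = -36/5 (n = ((3*(-3))*4)/5 = (-9*4)/5 = (⅕)*(-36) = -36/5 ≈ -7.2000)
(n + Z(9))² = (-36/5 + 9)² = (9/5)² = 81/25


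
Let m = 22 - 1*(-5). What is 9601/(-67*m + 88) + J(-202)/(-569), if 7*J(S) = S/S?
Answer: -38242504/6854743 ≈ -5.5790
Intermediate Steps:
J(S) = 1/7 (J(S) = (S/S)/7 = (1/7)*1 = 1/7)
m = 27 (m = 22 + 5 = 27)
9601/(-67*m + 88) + J(-202)/(-569) = 9601/(-67*27 + 88) + (1/7)/(-569) = 9601/(-1809 + 88) + (1/7)*(-1/569) = 9601/(-1721) - 1/3983 = 9601*(-1/1721) - 1/3983 = -9601/1721 - 1/3983 = -38242504/6854743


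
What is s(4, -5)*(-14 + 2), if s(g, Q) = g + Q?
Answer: 12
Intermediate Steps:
s(g, Q) = Q + g
s(4, -5)*(-14 + 2) = (-5 + 4)*(-14 + 2) = -1*(-12) = 12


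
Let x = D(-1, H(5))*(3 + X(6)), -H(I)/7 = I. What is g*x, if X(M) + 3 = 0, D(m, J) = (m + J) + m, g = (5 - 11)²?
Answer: 0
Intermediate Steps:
g = 36 (g = (-6)² = 36)
H(I) = -7*I
D(m, J) = J + 2*m (D(m, J) = (J + m) + m = J + 2*m)
X(M) = -3 (X(M) = -3 + 0 = -3)
x = 0 (x = (-7*5 + 2*(-1))*(3 - 3) = (-35 - 2)*0 = -37*0 = 0)
g*x = 36*0 = 0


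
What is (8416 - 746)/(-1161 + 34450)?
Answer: 7670/33289 ≈ 0.23041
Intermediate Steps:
(8416 - 746)/(-1161 + 34450) = 7670/33289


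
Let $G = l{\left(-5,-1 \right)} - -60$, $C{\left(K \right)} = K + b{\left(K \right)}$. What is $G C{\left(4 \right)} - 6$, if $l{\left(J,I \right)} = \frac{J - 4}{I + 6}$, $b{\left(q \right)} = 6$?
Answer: $576$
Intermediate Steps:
$l{\left(J,I \right)} = \frac{-4 + J}{6 + I}$
$C{\left(K \right)} = 6 + K$ ($C{\left(K \right)} = K + 6 = 6 + K$)
$G = \frac{291}{5}$ ($G = \frac{-4 - 5}{6 - 1} - -60 = \frac{1}{5} \left(-9\right) + 60 = - \frac{9}{5} + 60 = \frac{291}{5} \approx 58.2$)
$G C{\left(4 \right)} - 6 = \frac{291 \left(6 + 4\right)}{5} - 6 = \frac{291}{5} \cdot 10 - 6 = 582 - 6 = 576$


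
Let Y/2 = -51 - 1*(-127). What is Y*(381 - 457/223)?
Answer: 12844912/223 ≈ 57601.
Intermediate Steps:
Y = 152 (Y = 2*(-51 - 1*(-127)) = 2*(-51 + 127) = 2*76 = 152)
Y*(381 - 457/223) = 152*(381 - 457/223) = 152*(84506/223) = 12844912/223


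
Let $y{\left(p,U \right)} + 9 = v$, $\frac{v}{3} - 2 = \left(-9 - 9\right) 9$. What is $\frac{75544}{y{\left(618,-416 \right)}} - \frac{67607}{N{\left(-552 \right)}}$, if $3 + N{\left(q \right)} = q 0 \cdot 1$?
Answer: $\frac{10944397}{489} \approx 22381.0$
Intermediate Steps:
$v = -480$ ($v = 6 + 3 \left(-9 - 9\right) 9 = 6 + 3 \left(\left(-18\right) 9\right) = 6 + 3 \left(-162\right) = 6 - 486 = -480$)
$N{\left(q \right)} = -3$ ($N{\left(q \right)} = -3 + q 0 \cdot 1 = -3 + q 0 = -3 + 0 = -3$)
$y{\left(p,U \right)} = -489$ ($y{\left(p,U \right)} = -9 - 480 = -489$)
$\frac{75544}{y{\left(618,-416 \right)}} - \frac{67607}{N{\left(-552 \right)}} = \frac{75544}{-489} - \frac{67607}{-3} = 75544 \left(- \frac{1}{489}\right) - - \frac{67607}{3} = - \frac{75544}{489} + \frac{67607}{3} = \frac{10944397}{489}$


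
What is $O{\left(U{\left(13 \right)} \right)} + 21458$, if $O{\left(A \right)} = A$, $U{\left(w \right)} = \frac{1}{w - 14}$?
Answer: $21457$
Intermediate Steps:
$U{\left(w \right)} = \frac{1}{-14 + w}$
$O{\left(U{\left(13 \right)} \right)} + 21458 = \frac{1}{-14 + 13} + 21458 = \frac{1}{-1} + 21458 = -1 + 21458 = 21457$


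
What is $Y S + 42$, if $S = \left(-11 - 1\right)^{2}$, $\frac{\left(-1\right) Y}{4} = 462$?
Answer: $-266070$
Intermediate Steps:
$Y = -1848$ ($Y = \left(-4\right) 462 = -1848$)
$S = 144$ ($S = \left(-12\right)^{2} = 144$)
$Y S + 42 = \left(-1848\right) 144 + 42 = -266112 + 42 = -266070$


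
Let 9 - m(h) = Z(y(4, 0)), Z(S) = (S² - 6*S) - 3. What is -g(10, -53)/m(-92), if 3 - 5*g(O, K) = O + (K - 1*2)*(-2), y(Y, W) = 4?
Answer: 117/100 ≈ 1.1700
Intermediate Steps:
g(O, K) = -⅕ - O/5 + 2*K/5 (g(O, K) = ⅗ - (O + (K - 1*2)*(-2))/5 = ⅗ - (O + (K - 2)*(-2))/5 = ⅗ - (O + (-2 + K)*(-2))/5 = ⅗ - (O + (4 - 2*K))/5 = ⅗ - (4 + O - 2*K)/5 = ⅗ + (-⅘ - O/5 + 2*K/5) = -⅕ - O/5 + 2*K/5)
Z(S) = -3 + S² - 6*S
m(h) = 20 (m(h) = 9 - (-3 + 4² - 6*4) = 9 - (-3 + 16 - 24) = 9 - 1*(-11) = 9 + 11 = 20)
-g(10, -53)/m(-92) = -(-⅕ - ⅕*10 + (⅖)*(-53))/20 = -(-⅕ - 2 - 106/5)/20 = -(-117)/(5*20) = -1*(-117/100) = 117/100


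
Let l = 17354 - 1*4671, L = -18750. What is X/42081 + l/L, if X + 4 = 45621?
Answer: 8246293/20231250 ≈ 0.40760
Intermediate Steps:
X = 45617 (X = -4 + 45621 = 45617)
l = 12683 (l = 17354 - 4671 = 12683)
X/42081 + l/L = 45617/42081 + 12683/(-18750) = 45617*(1/42081) + 12683*(-1/18750) = 3509/3237 - 12683/18750 = 8246293/20231250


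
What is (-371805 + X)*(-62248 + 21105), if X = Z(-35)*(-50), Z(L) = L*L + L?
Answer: 17745181615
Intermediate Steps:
Z(L) = L + L² (Z(L) = L² + L = L + L²)
X = -59500 (X = -35*(1 - 35)*(-50) = -35*(-34)*(-50) = 1190*(-50) = -59500)
(-371805 + X)*(-62248 + 21105) = (-371805 - 59500)*(-62248 + 21105) = -431305*(-41143) = 17745181615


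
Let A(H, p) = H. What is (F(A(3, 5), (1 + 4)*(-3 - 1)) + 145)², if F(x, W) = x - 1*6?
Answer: 20164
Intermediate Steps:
F(x, W) = -6 + x (F(x, W) = x - 6 = -6 + x)
(F(A(3, 5), (1 + 4)*(-3 - 1)) + 145)² = ((-6 + 3) + 145)² = (-3 + 145)² = 142² = 20164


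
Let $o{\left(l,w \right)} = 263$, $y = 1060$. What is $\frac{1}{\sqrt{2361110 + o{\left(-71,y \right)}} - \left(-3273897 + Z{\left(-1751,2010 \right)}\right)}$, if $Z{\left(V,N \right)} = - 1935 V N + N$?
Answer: $- \frac{972425709}{6619282316668731428} - \frac{\sqrt{2361373}}{46334976216681119996} \approx -1.4691 \cdot 10^{-10}$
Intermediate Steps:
$Z{\left(V,N \right)} = N - 1935 N V$ ($Z{\left(V,N \right)} = - 1935 N V + N = N - 1935 N V$)
$\frac{1}{\sqrt{2361110 + o{\left(-71,y \right)}} - \left(-3273897 + Z{\left(-1751,2010 \right)}\right)} = \frac{1}{\sqrt{2361110 + 263} + \left(3273897 - 2010 \left(1 - -3388185\right)\right)} = \frac{1}{\sqrt{2361373} + \left(3273897 - 2010 \left(1 + 3388185\right)\right)} = \frac{1}{\sqrt{2361373} + \left(3273897 - 2010 \cdot 3388186\right)} = \frac{1}{\sqrt{2361373} + \left(3273897 - 6810253860\right)} = \frac{1}{\sqrt{2361373} - 6806979963} = \frac{1}{-6806979963 + \sqrt{2361373}}$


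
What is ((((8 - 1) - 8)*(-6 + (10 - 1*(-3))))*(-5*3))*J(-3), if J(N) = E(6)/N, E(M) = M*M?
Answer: -1260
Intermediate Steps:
E(M) = M²
J(N) = 36/N (J(N) = 6²/N = 36/N)
((((8 - 1) - 8)*(-6 + (10 - 1*(-3))))*(-5*3))*J(-3) = ((((8 - 1) - 8)*(-6 + (10 - 1*(-3))))*(-5*3))*(36/(-3)) = (((7 - 8)*(-6 + (10 + 3)))*(-15))*(36*(-⅓)) = (-(-6 + 13)*(-15))*(-12) = (-1*7*(-15))*(-12) = -7*(-15)*(-12) = 105*(-12) = -1260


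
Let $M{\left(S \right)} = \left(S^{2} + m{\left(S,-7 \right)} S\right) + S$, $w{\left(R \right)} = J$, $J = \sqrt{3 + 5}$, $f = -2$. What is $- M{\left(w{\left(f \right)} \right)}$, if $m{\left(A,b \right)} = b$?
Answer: $-8 + 12 \sqrt{2} \approx 8.9706$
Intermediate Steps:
$J = 2 \sqrt{2}$ ($J = \sqrt{8} = 2 \sqrt{2} \approx 2.8284$)
$w{\left(R \right)} = 2 \sqrt{2}$
$M{\left(S \right)} = S^{2} - 6 S$ ($M{\left(S \right)} = \left(S^{2} - 7 S\right) + S = S^{2} - 6 S$)
$- M{\left(w{\left(f \right)} \right)} = - 2 \sqrt{2} \left(-6 + 2 \sqrt{2}\right)$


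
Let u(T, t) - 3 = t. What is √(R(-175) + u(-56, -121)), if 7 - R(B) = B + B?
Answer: √239 ≈ 15.460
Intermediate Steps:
u(T, t) = 3 + t
R(B) = 7 - 2*B (R(B) = 7 - (B + B) = 7 - 2*B)
√(R(-175) + u(-56, -121)) = √((7 - 2*(-175)) + (3 - 121)) = √((7 + 350) - 118) = √(357 - 118) = √239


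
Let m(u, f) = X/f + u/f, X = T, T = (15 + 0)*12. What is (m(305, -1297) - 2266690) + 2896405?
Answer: 816739870/1297 ≈ 6.2972e+5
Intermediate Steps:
T = 180 (T = 15*12 = 180)
X = 180
m(u, f) = 180/f + u/f
(m(305, -1297) - 2266690) + 2896405 = ((180 + 305)/(-1297) - 2266690) + 2896405 = (-1/1297*485 - 2266690) + 2896405 = (-485/1297 - 2266690) + 2896405 = -2939897415/1297 + 2896405 = 816739870/1297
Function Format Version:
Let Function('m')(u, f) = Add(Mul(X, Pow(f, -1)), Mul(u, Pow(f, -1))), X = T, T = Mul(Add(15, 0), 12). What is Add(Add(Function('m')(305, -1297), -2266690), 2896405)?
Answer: Rational(816739870, 1297) ≈ 6.2972e+5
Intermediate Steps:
T = 180 (T = Mul(15, 12) = 180)
X = 180
Function('m')(u, f) = Add(Mul(180, Pow(f, -1)), Mul(u, Pow(f, -1)))
Add(Add(Function('m')(305, -1297), -2266690), 2896405) = Add(Add(Mul(Pow(-1297, -1), Add(180, 305)), -2266690), 2896405) = Add(Add(Mul(Rational(-1, 1297), 485), -2266690), 2896405) = Add(Add(Rational(-485, 1297), -2266690), 2896405) = Add(Rational(-2939897415, 1297), 2896405) = Rational(816739870, 1297)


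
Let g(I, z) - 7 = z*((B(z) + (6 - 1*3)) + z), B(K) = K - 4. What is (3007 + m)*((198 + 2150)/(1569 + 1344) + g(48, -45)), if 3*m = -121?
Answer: 106368118600/8739 ≈ 1.2172e+7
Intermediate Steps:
B(K) = -4 + K
m = -121/3 (m = (1/3)*(-121) = -121/3 ≈ -40.333)
g(I, z) = 7 + z*(-1 + 2*z) (g(I, z) = 7 + z*(((-4 + z) + (6 - 1*3)) + z) = 7 + z*(((-4 + z) + (6 - 3)) + z) = 7 + z*(((-4 + z) + 3) + z) = 7 + z*((-1 + z) + z) = 7 + z*(-1 + 2*z))
(3007 + m)*((198 + 2150)/(1569 + 1344) + g(48, -45)) = (3007 - 121/3)*((198 + 2150)/(1569 + 1344) + (7 - 1*(-45) + 2*(-45)**2)) = 8900*(2348/2913 + (7 + 45 + 2*2025))/3 = 8900*(2348*(1/2913) + (7 + 45 + 4050))/3 = 8900*(2348/2913 + 4102)/3 = (8900/3)*(11951474/2913) = 106368118600/8739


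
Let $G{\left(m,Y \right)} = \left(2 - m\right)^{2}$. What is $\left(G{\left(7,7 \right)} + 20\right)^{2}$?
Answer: $2025$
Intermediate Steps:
$\left(G{\left(7,7 \right)} + 20\right)^{2} = \left(\left(-2 + 7\right)^{2} + 20\right)^{2} = \left(5^{2} + 20\right)^{2} = \left(25 + 20\right)^{2} = 45^{2} = 2025$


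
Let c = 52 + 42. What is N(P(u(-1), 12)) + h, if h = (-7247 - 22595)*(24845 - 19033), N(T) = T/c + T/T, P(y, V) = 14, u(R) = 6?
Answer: -8151760034/47 ≈ -1.7344e+8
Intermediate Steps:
c = 94
N(T) = 1 + T/94 (N(T) = T/94 + T/T = T*(1/94) + 1 = T/94 + 1 = 1 + T/94)
h = -173441704 (h = -29842*5812 = -173441704)
N(P(u(-1), 12)) + h = (1 + (1/94)*14) - 173441704 = (1 + 7/47) - 173441704 = 54/47 - 173441704 = -8151760034/47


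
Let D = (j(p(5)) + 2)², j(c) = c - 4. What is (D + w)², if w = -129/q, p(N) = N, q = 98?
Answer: 567009/9604 ≈ 59.039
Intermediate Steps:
j(c) = -4 + c
w = -129/98 ≈ -1.3163
D = 9 (D = ((-4 + 5) + 2)² = (1 + 2)² = 3² = 9)
(D + w)² = (9 - 129/98)² = (753/98)² = 567009/9604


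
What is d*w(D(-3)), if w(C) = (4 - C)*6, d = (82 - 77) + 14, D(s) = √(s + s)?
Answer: 456 - 114*I*√6 ≈ 456.0 - 279.24*I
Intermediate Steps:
D(s) = √2*√s (D(s) = √(2*s) = √2*√s)
d = 19 (d = 5 + 14 = 19)
w(C) = 24 - 6*C
d*w(D(-3)) = 19*(24 - 6*√2*√(-3)) = 19*(24 - 6*√2*I*√3) = 19*(24 - 6*I*√6) = 456 - 114*I*√6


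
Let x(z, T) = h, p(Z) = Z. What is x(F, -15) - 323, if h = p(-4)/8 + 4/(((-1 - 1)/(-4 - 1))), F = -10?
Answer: -627/2 ≈ -313.50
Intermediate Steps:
h = 19/2 (h = -4/8 + 4/(((-1 - 1)/(-4 - 1))) = -4*1/8 + 4/((-2/(-5))) = -1/2 + 4/((-2*(-1/5))) = -1/2 + 4/(2/5) = -1/2 + 4*(5/2) = -1/2 + 10 = 19/2 ≈ 9.5000)
x(z, T) = 19/2
x(F, -15) - 323 = 19/2 - 323 = -627/2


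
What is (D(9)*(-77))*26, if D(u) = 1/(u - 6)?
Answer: -2002/3 ≈ -667.33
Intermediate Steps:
D(u) = 1/(-6 + u)
(D(9)*(-77))*26 = (-77/(-6 + 9))*26 = (-77/3)*26 = ((⅓)*(-77))*26 = -77/3*26 = -2002/3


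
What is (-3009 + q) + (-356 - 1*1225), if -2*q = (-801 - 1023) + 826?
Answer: -4091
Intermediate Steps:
q = 499 (q = -((-801 - 1023) + 826)/2 = -(-1824 + 826)/2 = -½*(-998) = 499)
(-3009 + q) + (-356 - 1*1225) = (-3009 + 499) + (-356 - 1*1225) = -2510 + (-356 - 1225) = -2510 - 1581 = -4091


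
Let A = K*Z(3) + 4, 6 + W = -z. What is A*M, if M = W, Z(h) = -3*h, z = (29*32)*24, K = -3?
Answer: -690618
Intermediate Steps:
z = 22272 (z = 928*24 = 22272)
W = -22278 (W = -6 - 1*22272 = -6 - 22272 = -22278)
M = -22278
A = 31 (A = -(-9)*3 + 4 = -3*(-9) + 4 = 27 + 4 = 31)
A*M = 31*(-22278) = -690618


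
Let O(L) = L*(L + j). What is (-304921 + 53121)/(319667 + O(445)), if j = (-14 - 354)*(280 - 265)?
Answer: 62950/484677 ≈ 0.12988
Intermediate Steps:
j = -5520 (j = -368*15 = -5520)
O(L) = L*(-5520 + L) (O(L) = L*(L - 5520) = L*(-5520 + L))
(-304921 + 53121)/(319667 + O(445)) = (-304921 + 53121)/(319667 + 445*(-5520 + 445)) = -251800/(319667 + 445*(-5075)) = -251800/(319667 - 2258375) = -251800/(-1938708) = -251800*(-1/1938708) = 62950/484677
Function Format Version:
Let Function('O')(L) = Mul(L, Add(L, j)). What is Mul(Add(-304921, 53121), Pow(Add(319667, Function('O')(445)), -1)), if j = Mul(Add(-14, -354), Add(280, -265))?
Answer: Rational(62950, 484677) ≈ 0.12988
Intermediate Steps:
j = -5520 (j = Mul(-368, 15) = -5520)
Function('O')(L) = Mul(L, Add(-5520, L)) (Function('O')(L) = Mul(L, Add(L, -5520)) = Mul(L, Add(-5520, L)))
Mul(Add(-304921, 53121), Pow(Add(319667, Function('O')(445)), -1)) = Mul(Add(-304921, 53121), Pow(Add(319667, Mul(445, Add(-5520, 445))), -1)) = Mul(-251800, Pow(Add(319667, Mul(445, -5075)), -1)) = Mul(-251800, Pow(Add(319667, -2258375), -1)) = Mul(-251800, Pow(-1938708, -1)) = Mul(-251800, Rational(-1, 1938708)) = Rational(62950, 484677)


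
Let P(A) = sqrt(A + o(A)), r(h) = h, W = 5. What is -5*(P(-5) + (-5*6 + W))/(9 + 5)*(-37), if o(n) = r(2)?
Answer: -4625/14 + 185*I*sqrt(3)/14 ≈ -330.36 + 22.888*I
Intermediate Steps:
o(n) = 2
P(A) = sqrt(2 + A) (P(A) = sqrt(A + 2) = sqrt(2 + A))
-5*(P(-5) + (-5*6 + W))/(9 + 5)*(-37) = -5*(sqrt(2 - 5) + (-5*6 + 5))/(9 + 5)*(-37) = -5*(sqrt(-3) + (-30 + 5))/14*(-37) = -5*(I*sqrt(3) - 25)/14*(-37) = -5*(-25 + I*sqrt(3))/14*(-37) = -5*(-25/14 + I*sqrt(3)/14)*(-37) = (125/14 - 5*I*sqrt(3)/14)*(-37) = -4625/14 + 185*I*sqrt(3)/14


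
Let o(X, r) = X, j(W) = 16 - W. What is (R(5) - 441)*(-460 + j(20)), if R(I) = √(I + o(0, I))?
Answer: 204624 - 464*√5 ≈ 2.0359e+5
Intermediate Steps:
R(I) = √I (R(I) = √(I + 0) = √I)
(R(5) - 441)*(-460 + j(20)) = (√5 - 441)*(-460 + (16 - 1*20)) = (-441 + √5)*(-460 + (16 - 20)) = (-441 + √5)*(-460 - 4) = (-441 + √5)*(-464) = 204624 - 464*√5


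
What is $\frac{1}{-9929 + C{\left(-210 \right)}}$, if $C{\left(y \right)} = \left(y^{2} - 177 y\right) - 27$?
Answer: $\frac{1}{71314} \approx 1.4022 \cdot 10^{-5}$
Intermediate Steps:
$C{\left(y \right)} = -27 + y^{2} - 177 y$
$\frac{1}{-9929 + C{\left(-210 \right)}} = \frac{1}{-9929 - \left(-37143 - 44100\right)} = \frac{1}{-9929 + \left(-27 + 44100 + 37170\right)} = \frac{1}{-9929 + 81243} = \frac{1}{71314}$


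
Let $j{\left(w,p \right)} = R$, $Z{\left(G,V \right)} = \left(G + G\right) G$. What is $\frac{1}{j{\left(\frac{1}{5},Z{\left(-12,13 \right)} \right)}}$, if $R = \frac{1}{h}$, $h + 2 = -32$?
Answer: $-34$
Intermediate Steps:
$h = -34$ ($h = -2 - 32 = -34$)
$Z{\left(G,V \right)} = 2 G^{2}$ ($Z{\left(G,V \right)} = 2 G G = 2 G^{2}$)
$R = - \frac{1}{34}$ ($R = \frac{1}{-34} = - \frac{1}{34} \approx -0.029412$)
$j{\left(w,p \right)} = - \frac{1}{34}$
$\frac{1}{j{\left(\frac{1}{5},Z{\left(-12,13 \right)} \right)}} = \frac{1}{- \frac{1}{34}} = -34$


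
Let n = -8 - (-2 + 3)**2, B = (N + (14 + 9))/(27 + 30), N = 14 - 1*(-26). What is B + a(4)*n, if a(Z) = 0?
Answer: 21/19 ≈ 1.1053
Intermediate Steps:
N = 40 (N = 14 + 26 = 40)
B = 21/19 (B = (40 + (14 + 9))/(27 + 30) = (40 + 23)/57 = 63*(1/57) = 21/19 ≈ 1.1053)
n = -9 (n = -8 - 1*1**2 = -8 - 1*1 = -8 - 1 = -9)
B + a(4)*n = 21/19 + 0*(-9) = 21/19 + 0 = 21/19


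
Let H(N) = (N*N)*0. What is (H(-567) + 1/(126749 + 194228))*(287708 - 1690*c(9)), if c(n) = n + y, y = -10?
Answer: 289398/320977 ≈ 0.90162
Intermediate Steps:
c(n) = -10 + n (c(n) = n - 10 = -10 + n)
H(N) = 0 (H(N) = N²*0 = 0)
(H(-567) + 1/(126749 + 194228))*(287708 - 1690*c(9)) = (0 + 1/(126749 + 194228))*(287708 - 1690*(-10 + 9)) = (0 + 1/320977)*(287708 - 1690*(-1)) = (0 + 1/320977)*(287708 + 1690) = (1/320977)*289398 = 289398/320977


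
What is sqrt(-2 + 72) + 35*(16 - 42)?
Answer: -910 + sqrt(70) ≈ -901.63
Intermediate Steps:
sqrt(-2 + 72) + 35*(16 - 42) = sqrt(70) + 35*(-26) = sqrt(70) - 910 = -910 + sqrt(70)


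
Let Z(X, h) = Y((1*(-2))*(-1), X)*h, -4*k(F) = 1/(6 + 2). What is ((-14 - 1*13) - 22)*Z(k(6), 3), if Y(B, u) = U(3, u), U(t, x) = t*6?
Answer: -2646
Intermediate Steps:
k(F) = -1/32 (k(F) = -1/(4*(6 + 2)) = -¼/8 = -¼*⅛ = -1/32)
U(t, x) = 6*t
Y(B, u) = 18 (Y(B, u) = 6*3 = 18)
Z(X, h) = 18*h
((-14 - 1*13) - 22)*Z(k(6), 3) = ((-14 - 1*13) - 22)*(18*3) = ((-14 - 13) - 22)*54 = (-27 - 22)*54 = -49*54 = -2646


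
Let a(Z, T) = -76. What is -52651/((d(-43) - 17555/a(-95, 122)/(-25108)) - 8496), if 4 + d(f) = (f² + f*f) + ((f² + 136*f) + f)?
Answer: 100469059408/16876209107 ≈ 5.9533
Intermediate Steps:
d(f) = -4 + 3*f² + 137*f (d(f) = -4 + ((f² + f*f) + ((f² + 136*f) + f)) = -4 + ((f² + f²) + (f² + 137*f)) = -4 + (2*f² + (f² + 137*f)) = -4 + (3*f² + 137*f) = -4 + 3*f² + 137*f)
-52651/((d(-43) - 17555/a(-95, 122)/(-25108)) - 8496) = -52651/(((-4 + 3*(-43)² + 137*(-43)) - 17555/(-76)/(-25108)) - 8496) = -52651/(((-4 + 3*1849 - 5891) - 17555*(-1/76)*(-1/25108)) - 8496) = -52651/(((-4 + 5547 - 5891) + (17555/76)*(-1/25108)) - 8496) = -52651/((-348 - 17555/1908208) - 8496) = -52651/(-664073939/1908208 - 8496) = -52651/(-16876209107/1908208) = -52651*(-1908208/16876209107) = 100469059408/16876209107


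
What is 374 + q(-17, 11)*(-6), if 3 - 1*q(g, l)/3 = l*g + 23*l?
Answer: 1508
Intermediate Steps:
q(g, l) = 9 - 69*l - 3*g*l (q(g, l) = 9 - 3*(l*g + 23*l) = 9 - 3*(g*l + 23*l) = 9 - 3*(23*l + g*l) = 9 + (-69*l - 3*g*l) = 9 - 69*l - 3*g*l)
374 + q(-17, 11)*(-6) = 374 + (9 - 69*11 - 3*(-17)*11)*(-6) = 374 + (9 - 759 + 561)*(-6) = 374 - 189*(-6) = 374 + 1134 = 1508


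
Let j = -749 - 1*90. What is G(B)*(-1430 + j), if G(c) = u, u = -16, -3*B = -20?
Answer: 36304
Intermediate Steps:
B = 20/3 (B = -1/3*(-20) = 20/3 ≈ 6.6667)
j = -839 (j = -749 - 90 = -839)
G(c) = -16
G(B)*(-1430 + j) = -16*(-1430 - 839) = -16*(-2269) = 36304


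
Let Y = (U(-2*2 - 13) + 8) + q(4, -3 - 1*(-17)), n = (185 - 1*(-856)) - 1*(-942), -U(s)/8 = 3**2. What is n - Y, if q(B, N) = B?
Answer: 2043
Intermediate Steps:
U(s) = -72 (U(s) = -8*3**2 = -8*9 = -72)
n = 1983 (n = (185 + 856) + 942 = 1041 + 942 = 1983)
Y = -60 (Y = (-72 + 8) + 4 = -64 + 4 = -60)
n - Y = 1983 - 1*(-60) = 1983 + 60 = 2043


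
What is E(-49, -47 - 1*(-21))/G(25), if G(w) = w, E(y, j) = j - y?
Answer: 23/25 ≈ 0.92000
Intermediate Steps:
E(-49, -47 - 1*(-21))/G(25) = ((-47 - 1*(-21)) - 1*(-49))/25 = ((-47 + 21) + 49)*(1/25) = (-26 + 49)*(1/25) = 23*(1/25) = 23/25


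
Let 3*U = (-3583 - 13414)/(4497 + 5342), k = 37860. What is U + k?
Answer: 1117496623/29517 ≈ 37859.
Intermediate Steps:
U = -16997/29517 (U = ((-3583 - 13414)/(4497 + 5342))/3 = (-16997/9839)/3 = (-16997*1/9839)/3 = (⅓)*(-16997/9839) = -16997/29517 ≈ -0.57584)
U + k = -16997/29517 + 37860 = 1117496623/29517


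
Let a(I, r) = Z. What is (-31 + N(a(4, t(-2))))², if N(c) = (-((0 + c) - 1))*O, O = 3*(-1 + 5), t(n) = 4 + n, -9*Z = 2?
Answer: 2401/9 ≈ 266.78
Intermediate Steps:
Z = -2/9 (Z = -⅑*2 = -2/9 ≈ -0.22222)
O = 12 (O = 3*4 = 12)
a(I, r) = -2/9
N(c) = 12 - 12*c (N(c) = -((0 + c) - 1)*12 = -(c - 1)*12 = -(-1 + c)*12 = (1 - c)*12 = 12 - 12*c)
(-31 + N(a(4, t(-2))))² = (-31 + (12 - 12*(-2/9)))² = (-31 + (12 + 8/3))² = (-31 + 44/3)² = (-49/3)² = 2401/9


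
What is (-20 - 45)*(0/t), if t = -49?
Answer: 0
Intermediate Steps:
(-20 - 45)*(0/t) = (-20 - 45)*(0/(-49)) = -0*(-1)/49 = -65*0 = 0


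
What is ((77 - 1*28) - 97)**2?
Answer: 2304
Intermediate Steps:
((77 - 1*28) - 97)**2 = ((77 - 28) - 97)**2 = (49 - 97)**2 = (-48)**2 = 2304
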